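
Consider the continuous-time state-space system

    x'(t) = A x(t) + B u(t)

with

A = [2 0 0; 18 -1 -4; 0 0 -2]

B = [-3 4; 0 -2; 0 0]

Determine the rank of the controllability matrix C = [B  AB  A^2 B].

2

AB = [[-6, 8], [-54, 74], [0, 0]]
A^2B = [[-12, 16], [-54, 70], [0, 0]]
Controllability matrix C = [B  AB  A^2B] = [[-3, 4, -6, 8, -12, 16], [0, -2, -54, 74, -54, 70], [0, 0, 0, 0, 0, 0]]
Row 3 of C is identically zero, so rank(C) ≤ 2.
The 2×2 minor from rows 1, 2, columns 1, 2 is (-3)·(-2) - 4·0 = 6 - 0 = 6 ≠ 0, so rank(C) = 2.
rank(C) = 2 < n = 3, so the pair (A, B) is not completely controllable.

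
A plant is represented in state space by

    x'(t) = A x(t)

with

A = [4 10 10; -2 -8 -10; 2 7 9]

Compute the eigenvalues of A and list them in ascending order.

det(sI - A) = s^3 - (tr A)s^2 + (M11 + M22 + M33)s - det A, where Mii is the 2×2 principal minor of A obtained by deleting row i and column i.
tr A = 4 + (-8) + 9 = 5; M11 = (-8)·9 - (-10)·7 = -72 - (-70) = -2; M22 = 4·9 - 10·2 = 36 - 20 = 16; M33 = 4·(-8) - 10·(-2) = -32 - (-20) = -12; sum of minors = 2.
det A = 4·((-8)·9 - (-10)·7) - 10·((-2)·9 - (-10)·2) + 10·((-2)·7 - (-8)·2) = 4·(-2) - 10·2 + 10·2 = -8.
So p(s) = det(sI - A) = s^3 - 5s^2 + 2s + 8.
Rational-root test: any integer root divides 8. Testing small divisors, s = -1 works: p(-1) = -1 + (-5) + (-2) + 8 = 0, so (s + 1) is a factor.
Dividing, p(s) = (s + 1)(s^2 - 6s + 8).
Factor s^2 - 6s + 8: two numbers with sum 6 and product 8 are 4 and 2, so s^2 - 6s + 8 = (s - 4)(s - 2).
Hence p(s) = (s - 4) (s - 2) (s + 1), with roots -1, 2, 4.
At least one eigenvalue has non-negative real part, so the system is not asymptotically stable.

-1, 2, 4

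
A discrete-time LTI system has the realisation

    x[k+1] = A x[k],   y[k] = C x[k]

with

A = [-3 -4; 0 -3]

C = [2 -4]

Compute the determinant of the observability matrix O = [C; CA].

-16

CA = [[-6, 4]]
Observability matrix O = [C; CA] = [[2, -4], [-6, 4]]
det(O) = 2·4 - (-4)·(-6) = 8 - 24 = -16
Since det(O) ≠ 0, rank(O) = 2 and the system is completely observable.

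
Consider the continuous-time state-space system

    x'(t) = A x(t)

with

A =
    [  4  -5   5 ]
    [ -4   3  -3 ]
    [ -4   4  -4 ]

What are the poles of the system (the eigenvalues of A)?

det(sI - A) = s^3 - (tr A)s^2 + (M11 + M22 + M33)s - det A, where Mii is the 2×2 principal minor of A obtained by deleting row i and column i.
tr A = 4 + 3 + (-4) = 3; M11 = 3·(-4) - (-3)·4 = -12 - (-12) = 0; M22 = 4·(-4) - 5·(-4) = -16 - (-20) = 4; M33 = 4·3 - (-5)·(-4) = 12 - 20 = -8; sum of minors = -4.
det A = 4·(3·(-4) - (-3)·4) - (-5)·((-4)·(-4) - (-3)·(-4)) + 5·((-4)·4 - 3·(-4)) = 4·0 - (-5)·4 + 5·(-4) = 0.
So p(s) = det(sI - A) = s^3 - 3s^2 - 4s.
The constant term is 0, so p(s) = s(s^2 - 3s - 4).
Factor s^2 - 3s - 4: two numbers with sum 3 and product -4 are 4 and -1, so s^2 - 3s - 4 = (s - 4)(s + 1).
Hence p(s) = s (s - 4) (s + 1), with roots -1, 0, 4.
At least one eigenvalue has non-negative real part, so the system is not asymptotically stable.

-1, 0, 4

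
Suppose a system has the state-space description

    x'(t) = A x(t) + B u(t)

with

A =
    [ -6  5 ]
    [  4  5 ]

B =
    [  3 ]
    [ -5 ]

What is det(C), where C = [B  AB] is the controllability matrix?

-254

AB = [[-43], [-13]]
Controllability matrix C = [B  AB] = [[3, -43], [-5, -13]]
det(C) = 3·(-13) - (-43)·(-5) = -39 - 215 = -254
Since det(C) ≠ 0, rank(C) = 2 and the system is completely controllable.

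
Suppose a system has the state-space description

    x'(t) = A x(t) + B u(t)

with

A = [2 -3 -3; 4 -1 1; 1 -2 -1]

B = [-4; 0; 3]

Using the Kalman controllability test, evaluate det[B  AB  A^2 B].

AB = [[-17], [-13], [-7]]
A^2B = [[26], [-62], [16]]
Controllability matrix C = [B  AB  A^2B] = [[-4, -17, 26], [0, -13, -62], [3, -7, 16]]
Expanding along the first row, det(C) = (-4)·((-13)·16 - (-62)·(-7)) - (-17)·(0·16 - (-62)·3) + 26·(0·(-7) - (-13)·3) = (-4)·(-642) - (-17)·186 + 26·39 = 6744
Since det(C) ≠ 0, rank(C) = 3 and the system is completely controllable.

6744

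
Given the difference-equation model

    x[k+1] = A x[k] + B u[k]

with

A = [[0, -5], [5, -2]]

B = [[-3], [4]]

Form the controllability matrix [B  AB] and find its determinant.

149

AB = [[-20], [-23]]
Controllability matrix C = [B  AB] = [[-3, -20], [4, -23]]
det(C) = (-3)·(-23) - (-20)·4 = 69 - (-80) = 149
Since det(C) ≠ 0, rank(C) = 2 and the system is completely controllable.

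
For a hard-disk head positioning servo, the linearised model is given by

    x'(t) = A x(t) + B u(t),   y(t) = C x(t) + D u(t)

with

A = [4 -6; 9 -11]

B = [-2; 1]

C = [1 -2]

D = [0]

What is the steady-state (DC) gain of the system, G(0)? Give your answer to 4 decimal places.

G(0) = C(-A)^{-1}B + D = -C A^{-1} B + D.
det A = 10, so A^{-1} = (1/10)·adj(A) = [[-11/10, 3/5], [-9/10, 2/5]]
A^{-1} B = [14/5, 11/5]^T
C A^{-1} B = -8/5
G(0) = D - C A^{-1} B = 0 - (-8/5) = 8/5 ≈ 1.6000

1.6000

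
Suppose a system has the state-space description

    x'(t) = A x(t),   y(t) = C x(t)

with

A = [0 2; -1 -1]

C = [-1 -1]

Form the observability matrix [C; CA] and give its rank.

2

CA = [[1, -1]]
Observability matrix O = [C; CA] = [[-1, -1], [1, -1]]
det(O) = (-1)·(-1) - (-1)·1 = 1 - (-1) = 2 ≠ 0, so rank(O) = 2.
rank(O) = 2 = n, so the pair (A, C) is completely observable.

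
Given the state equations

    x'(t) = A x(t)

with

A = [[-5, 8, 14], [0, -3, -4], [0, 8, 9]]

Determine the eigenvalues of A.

det(sI - A) = s^3 - (tr A)s^2 + (M11 + M22 + M33)s - det A, where Mii is the 2×2 principal minor of A obtained by deleting row i and column i.
tr A = (-5) + (-3) + 9 = 1; M11 = (-3)·9 - (-4)·8 = -27 - (-32) = 5; M22 = (-5)·9 - 14·0 = -45 - 0 = -45; M33 = (-5)·(-3) - 8·0 = 15 - 0 = 15; sum of minors = -25.
det A = (-5)·((-3)·9 - (-4)·8) - 8·(0·9 - (-4)·0) + 14·(0·8 - (-3)·0) = (-5)·5 - 8·0 + 14·0 = -25.
So p(s) = det(sI - A) = s^3 - s^2 - 25s + 25.
Rational-root test: any integer root divides 25. Testing small divisors, s = 1 works: p(1) = 1 + (-1) + (-25) + 25 = 0, so (s - 1) is a factor.
Dividing, p(s) = (s - 1)(s^2 - 25).
Factor s^2 - 25: two numbers with sum 0 and product -25 are 5 and -5, so s^2 - 25 = (s - 5)(s + 5).
Hence p(s) = (s - 5) (s - 1) (s + 5), with roots -5, 1, 5.
At least one eigenvalue has non-negative real part, so the system is not asymptotically stable.

-5, 1, 5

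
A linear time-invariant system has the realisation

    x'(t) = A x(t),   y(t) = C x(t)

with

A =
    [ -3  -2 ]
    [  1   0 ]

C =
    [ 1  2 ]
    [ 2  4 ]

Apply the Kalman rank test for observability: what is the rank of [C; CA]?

1

CA = [[-1, -2], [-2, -4]]
Observability matrix O = [C; CA] = [[1, 2], [2, 4], [-1, -2], [-2, -4]]
Every row of O is a scalar multiple of row 1 = [1, 2] (multipliers 1, 2, -1, -2), so the rows span a one-dimensional space.
O ≠ 0, hence rank(O) = 1.
rank(O) = 1 < n = 2, so the pair (A, C) is not completely observable.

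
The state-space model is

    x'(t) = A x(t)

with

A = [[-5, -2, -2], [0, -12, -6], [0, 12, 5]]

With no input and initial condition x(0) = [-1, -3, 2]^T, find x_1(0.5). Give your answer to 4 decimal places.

0.2317

det(sI - A) = s^3 - (tr A)s^2 + (M11 + M22 + M33)s - det A, where Mii is the 2×2 principal minor of A obtained by deleting row i and column i.
tr A = (-5) + (-12) + 5 = -12; M11 = (-12)·5 - (-6)·12 = -60 - (-72) = 12; M22 = (-5)·5 - (-2)·0 = -25 - 0 = -25; M33 = (-5)·(-12) - (-2)·0 = 60 - 0 = 60; sum of minors = 47.
det A = (-5)·((-12)·5 - (-6)·12) - (-2)·(0·5 - (-6)·0) + (-2)·(0·12 - (-12)·0) = (-5)·12 - (-2)·0 + (-2)·0 = -60.
So p(s) = det(sI - A) = s^3 + 12s^2 + 47s + 60.
Rational-root test: any integer root divides 60. Testing small divisors, s = -3 works: p(-3) = -27 + 108 + (-141) + 60 = 0, so (s + 3) is a factor.
Dividing, p(s) = (s + 3)(s^2 + 9s + 20).
Factor s^2 + 9s + 20: two numbers with sum -9 and product 20 are -4 and -5, so s^2 + 9s + 20 = (s + 4)(s + 5).
Hence p(s) = (s + 3) (s + 4) (s + 5), with roots -5, -4, -3.
The eigenvalues -5, -4, -3 are distinct and real, so A is diagonalisable and x(t) = e^{At} x(0) = V diag(e^{λ_i t}) V^{-1} x(0), where the columns of V are the eigenvectors.
λ = -5: A - (-5)I = [[0, -2, -2], [0, -7, -6], [0, 12, 10]]. v must be orthogonal to every row; (row 1) × (row 2) = [-2, 0, 0], so take v_1 = [1, 0, 0]^T.
λ = -4: A - (-4)I = [[-1, -2, -2], [0, -8, -6], [0, 12, 9]]. v must be orthogonal to every row; (row 1) × (row 2) = [-4, -6, 8], so take v_2 = [2, 3, -4]^T.
λ = -3: A - (-3)I = [[-2, -2, -2], [0, -9, -6], [0, 12, 8]]. v must be orthogonal to every row; (row 1) × (row 2) = [-6, -12, 18], so take v_3 = [-1, -2, 3]^T.
V = [v_1 v_2 v_3] = [[1, 2, -1], [0, 3, -2], [0, -4, 3]] has det V = 1, so V^{-1} = adj(V)/det V = [[1, -2, -1], [0, 3, 2], [0, 4, 3]].
Modal coordinates z(0) = V^{-1} x(0): 1·(-1) + (-2)·(-3) + (-1)·2 = 3; 0·(-1) + 3·(-3) + 2·2 = -5; 0·(-1) + 4·(-3) + 3·2 = -6; so z(0) = [3, -5, -6]^T.
x_1(t) = Σ_i (v_i)_1 · z_i(0) · e^{λ_i t} (row 1 of V times the modal terms).
x_1(0.5) = 1·3·e^{-5·0.5} + 2·(-5)·e^{-4·0.5} + (-1)·(-6)·e^{-3·0.5} = 3·0.082085 + (-10)·0.135335 + 6·0.223130 = 0.2317.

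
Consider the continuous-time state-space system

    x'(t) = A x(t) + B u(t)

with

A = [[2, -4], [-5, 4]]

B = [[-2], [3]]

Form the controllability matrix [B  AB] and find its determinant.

AB = [[-16], [22]]
Controllability matrix C = [B  AB] = [[-2, -16], [3, 22]]
det(C) = (-2)·22 - (-16)·3 = -44 - (-48) = 4
Since det(C) ≠ 0, rank(C) = 2 and the system is completely controllable.

4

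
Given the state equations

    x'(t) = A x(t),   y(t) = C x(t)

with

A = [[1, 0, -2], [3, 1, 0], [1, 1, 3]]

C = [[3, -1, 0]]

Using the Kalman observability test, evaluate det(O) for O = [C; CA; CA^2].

CA = [[0, -1, -6]]
CA^2 = [[-9, -7, -18]]
Observability matrix O = [C; CA; CA^2] = [[3, -1, 0], [0, -1, -6], [-9, -7, -18]]
Expanding along the first row, det(O) = 3·((-1)·(-18) - (-6)·(-7)) - (-1)·(0·(-18) - (-6)·(-9)) + 0·(0·(-7) - (-1)·(-9)) = 3·(-24) - (-1)·(-54) + 0·(-9) = -126
Since det(O) ≠ 0, rank(O) = 3 and the system is completely observable.

-126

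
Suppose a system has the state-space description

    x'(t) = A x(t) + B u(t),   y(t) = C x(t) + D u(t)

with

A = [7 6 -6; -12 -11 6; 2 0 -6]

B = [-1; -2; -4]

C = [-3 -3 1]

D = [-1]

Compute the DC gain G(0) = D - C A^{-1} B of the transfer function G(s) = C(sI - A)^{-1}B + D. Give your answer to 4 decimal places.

-0.0667

G(0) = C(-A)^{-1}B + D = -C A^{-1} B + D.
det A = -30, so A^{-1} = (1/-30)·adj(A) = [[-11/5, -6/5, 1], [2, 1, -1], [-11/15, -2/5, 1/6]]
A^{-1} B = [3/5, 0, 13/15]^T
C A^{-1} B = -14/15
G(0) = D - C A^{-1} B = -1 - (-14/15) = -1/15 ≈ -0.0667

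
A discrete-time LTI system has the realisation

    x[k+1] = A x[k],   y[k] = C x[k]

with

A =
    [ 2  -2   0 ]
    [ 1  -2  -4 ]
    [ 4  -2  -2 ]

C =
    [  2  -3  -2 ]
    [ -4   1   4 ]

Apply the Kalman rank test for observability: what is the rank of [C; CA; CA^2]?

3

CA = [[-7, 6, 16], [9, -2, -12]]
CA^2 = [[56, -30, -56], [-32, 10, 32]]
Observability matrix O = [C; CA; CA^2] = [[2, -3, -2], [-4, 1, 4], [-7, 6, 16], [9, -2, -12], [56, -30, -56], [-32, 10, 32]]
Take the 3×3 submatrix of O formed by rows 1, 2, 3: [[2, -3, -2], [-4, 1, 4], [-7, 6, 16]]. Its determinant is 2·(1·16 - 4·6) - (-3)·((-4)·16 - 4·(-7)) + (-2)·((-4)·6 - 1·(-7)) = 2·(-8) - (-3)·(-36) + (-2)·(-17) = -90 ≠ 0.
So rank(O) ≥ 3; since O has 3 columns, rank(O) = 3.
rank(O) = 3 = n, so the pair (A, C) is completely observable.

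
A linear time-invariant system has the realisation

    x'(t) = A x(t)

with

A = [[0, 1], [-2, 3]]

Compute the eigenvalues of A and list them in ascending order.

det(sI - A) = s^2 - (tr A)s + det A, with tr A = 0 + 3 = 3 and det A = 0·3 - 1·(-2) = 0 - (-2) = 2.
So p(s) = det(sI - A) = s^2 - 3s + 2.
Factor s^2 - 3s + 2: two numbers with sum 3 and product 2 are 2 and 1, so s^2 - 3s + 2 = (s - 2)(s - 1).
Hence p(s) = (s - 2) (s - 1), with roots 1, 2.
At least one eigenvalue has non-negative real part, so the system is not asymptotically stable.

1, 2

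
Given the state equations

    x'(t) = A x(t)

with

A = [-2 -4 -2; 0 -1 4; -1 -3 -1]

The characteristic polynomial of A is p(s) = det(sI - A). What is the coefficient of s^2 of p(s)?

4

Expand det(sI - A) for the 3×3 matrix.
p(s) = s^3 + 4s^2 + 15s + 8.
(Check: constant term = det(-A) = (-1)^3 det A = 8; coefficient of s^2 = -tr A = 4.)
The coefficient of s^2 is 4.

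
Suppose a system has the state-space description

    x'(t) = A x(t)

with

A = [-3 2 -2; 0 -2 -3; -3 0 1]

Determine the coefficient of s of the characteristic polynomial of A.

Expand det(sI - A) for the 3×3 matrix.
p(s) = s^3 + 4s^2 - 5s - 36.
(Check: constant term = det(-A) = (-1)^3 det A = -36; coefficient of s^2 = -tr A = 4.)
The coefficient of s is -5.

-5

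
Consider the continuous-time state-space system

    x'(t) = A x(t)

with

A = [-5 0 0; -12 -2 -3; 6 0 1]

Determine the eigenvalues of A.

det(sI - A) = s^3 - (tr A)s^2 + (M11 + M22 + M33)s - det A, where Mii is the 2×2 principal minor of A obtained by deleting row i and column i.
tr A = (-5) + (-2) + 1 = -6; M11 = (-2)·1 - (-3)·0 = -2 - 0 = -2; M22 = (-5)·1 - 0·6 = -5 - 0 = -5; M33 = (-5)·(-2) - 0·(-12) = 10 - 0 = 10; sum of minors = 3.
det A = (-5)·((-2)·1 - (-3)·0) - 0·((-12)·1 - (-3)·6) + 0·((-12)·0 - (-2)·6) = (-5)·(-2) - 0·6 + 0·12 = 10.
So p(s) = det(sI - A) = s^3 + 6s^2 + 3s - 10.
Rational-root test: any integer root divides -10. Testing small divisors, s = 1 works: p(1) = 1 + 6 + 3 + (-10) = 0, so (s - 1) is a factor.
Dividing, p(s) = (s - 1)(s^2 + 7s + 10).
Factor s^2 + 7s + 10: two numbers with sum -7 and product 10 are -2 and -5, so s^2 + 7s + 10 = (s + 2)(s + 5).
Hence p(s) = (s - 1) (s + 2) (s + 5), with roots -5, -2, 1.
At least one eigenvalue has non-negative real part, so the system is not asymptotically stable.

-5, -2, 1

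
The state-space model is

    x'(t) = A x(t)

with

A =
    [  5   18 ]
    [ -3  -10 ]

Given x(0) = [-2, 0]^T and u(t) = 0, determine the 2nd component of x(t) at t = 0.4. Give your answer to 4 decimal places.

0.9368

det(sI - A) = s^2 - (tr A)s + det A, with tr A = 5 + (-10) = -5 and det A = 5·(-10) - 18·(-3) = -50 - (-54) = 4.
So p(s) = det(sI - A) = s^2 + 5s + 4.
Factor s^2 + 5s + 4: two numbers with sum -5 and product 4 are -1 and -4, so s^2 + 5s + 4 = (s + 1)(s + 4).
Hence p(s) = (s + 1) (s + 4), with roots -4, -1.
The eigenvalues -4, -1 are distinct and real, so A is diagonalisable and x(t) = e^{At} x(0) = V diag(e^{λ_i t}) V^{-1} x(0), where the columns of V are the eigenvectors.
λ = -4: A - (-4)I = [[9, 18], [-3, -6]]. Row 1 gives 9·v1 + 18·v2 = 0, so take v_1 = [-2, 1]^T.
λ = -1: A - (-1)I = [[6, 18], [-3, -9]]. Row 1 gives 6·v1 + 18·v2 = 0, so take v_2 = [3, -1]^T.
V = [v_1 v_2] = [[-2, 3], [1, -1]] has det V = -1, so V^{-1} = adj(V)/det V = [[1, 3], [1, 2]].
Modal coordinates z(0) = V^{-1} x(0): 1·(-2) + 3·0 = -2; 1·(-2) + 2·0 = -2; so z(0) = [-2, -2]^T.
x_2(t) = Σ_i (v_i)_2 · z_i(0) · e^{λ_i t} (row 2 of V times the modal terms).
x_2(0.4) = 1·(-2)·e^{-4·0.4} + (-1)·(-2)·e^{-1·0.4} = (-2)·0.201897 + 2·0.670320 = 0.9368.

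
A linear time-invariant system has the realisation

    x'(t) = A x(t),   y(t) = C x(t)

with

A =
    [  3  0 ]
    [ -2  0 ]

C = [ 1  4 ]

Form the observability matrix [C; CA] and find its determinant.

20

CA = [[-5, 0]]
Observability matrix O = [C; CA] = [[1, 4], [-5, 0]]
det(O) = 1·0 - 4·(-5) = 0 - (-20) = 20
Since det(O) ≠ 0, rank(O) = 2 and the system is completely observable.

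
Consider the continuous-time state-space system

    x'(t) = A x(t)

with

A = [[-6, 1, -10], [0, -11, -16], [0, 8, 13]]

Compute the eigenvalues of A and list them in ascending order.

-6, -3, 5

det(sI - A) = s^3 - (tr A)s^2 + (M11 + M22 + M33)s - det A, where Mii is the 2×2 principal minor of A obtained by deleting row i and column i.
tr A = (-6) + (-11) + 13 = -4; M11 = (-11)·13 - (-16)·8 = -143 - (-128) = -15; M22 = (-6)·13 - (-10)·0 = -78 - 0 = -78; M33 = (-6)·(-11) - 1·0 = 66 - 0 = 66; sum of minors = -27.
det A = (-6)·((-11)·13 - (-16)·8) - 1·(0·13 - (-16)·0) + (-10)·(0·8 - (-11)·0) = (-6)·(-15) - 1·0 + (-10)·0 = 90.
So p(s) = det(sI - A) = s^3 + 4s^2 - 27s - 90.
Rational-root test: any integer root divides -90. Testing small divisors, s = -3 works: p(-3) = -27 + 36 + 81 + (-90) = 0, so (s + 3) is a factor.
Dividing, p(s) = (s + 3)(s^2 + s - 30).
Factor s^2 + s - 30: two numbers with sum -1 and product -30 are 5 and -6, so s^2 + s - 30 = (s - 5)(s + 6).
Hence p(s) = (s - 5) (s + 3) (s + 6), with roots -6, -3, 5.
At least one eigenvalue has non-negative real part, so the system is not asymptotically stable.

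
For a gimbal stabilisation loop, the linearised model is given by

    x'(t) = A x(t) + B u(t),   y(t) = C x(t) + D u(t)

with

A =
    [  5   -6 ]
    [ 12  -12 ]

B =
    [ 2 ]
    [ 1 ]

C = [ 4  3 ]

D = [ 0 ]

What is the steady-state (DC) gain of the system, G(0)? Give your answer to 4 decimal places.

10.7500

G(0) = C(-A)^{-1}B + D = -C A^{-1} B + D.
det A = 12, so A^{-1} = (1/12)·adj(A) = [[-1, 1/2], [-1, 5/12]]
A^{-1} B = [-3/2, -19/12]^T
C A^{-1} B = -43/4
G(0) = D - C A^{-1} B = 0 - (-43/4) = 43/4 ≈ 10.7500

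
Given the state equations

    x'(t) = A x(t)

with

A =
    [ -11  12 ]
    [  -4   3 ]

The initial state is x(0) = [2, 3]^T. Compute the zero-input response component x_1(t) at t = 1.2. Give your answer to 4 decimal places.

det(sI - A) = s^2 - (tr A)s + det A, with tr A = (-11) + 3 = -8 and det A = (-11)·3 - 12·(-4) = -33 - (-48) = 15.
So p(s) = det(sI - A) = s^2 + 8s + 15.
Factor s^2 + 8s + 15: two numbers with sum -8 and product 15 are -3 and -5, so s^2 + 8s + 15 = (s + 3)(s + 5).
Hence p(s) = (s + 3) (s + 5), with roots -5, -3.
The eigenvalues -5, -3 are distinct and real, so A is diagonalisable and x(t) = e^{At} x(0) = V diag(e^{λ_i t}) V^{-1} x(0), where the columns of V are the eigenvectors.
λ = -5: A - (-5)I = [[-6, 12], [-4, 8]]. Row 1 gives (-6)·v1 + 12·v2 = 0, so take v_1 = [2, 1]^T.
λ = -3: A - (-3)I = [[-8, 12], [-4, 6]]. Row 1 gives (-8)·v1 + 12·v2 = 0, so take v_2 = [3, 2]^T.
V = [v_1 v_2] = [[2, 3], [1, 2]] has det V = 1, so V^{-1} = adj(V)/det V = [[2, -3], [-1, 2]].
Modal coordinates z(0) = V^{-1} x(0): 2·2 + (-3)·3 = -5; (-1)·2 + 2·3 = 4; so z(0) = [-5, 4]^T.
x_1(t) = Σ_i (v_i)_1 · z_i(0) · e^{λ_i t} (row 1 of V times the modal terms).
x_1(1.2) = 2·(-5)·e^{-5·1.2} + 3·4·e^{-3·1.2} = (-10)·0.002479 + 12·0.027324 = 0.3031.

0.3031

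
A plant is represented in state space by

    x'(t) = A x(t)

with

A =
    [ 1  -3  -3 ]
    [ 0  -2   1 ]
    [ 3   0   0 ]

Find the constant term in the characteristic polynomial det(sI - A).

27

Expand det(sI - A) for the 3×3 matrix.
p(s) = s^3 + s^2 + 7s + 27.
(Check: constant term = det(-A) = (-1)^3 det A = 27; coefficient of s^2 = -tr A = 1.)
The constant term is 27.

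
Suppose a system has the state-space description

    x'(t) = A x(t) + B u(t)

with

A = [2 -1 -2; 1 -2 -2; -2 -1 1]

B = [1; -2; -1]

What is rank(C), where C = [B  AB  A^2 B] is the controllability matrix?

3

AB = [[6], [7], [-1]]
A^2B = [[7], [-6], [-20]]
Controllability matrix C = [B  AB  A^2B] = [[1, 6, 7], [-2, 7, -6], [-1, -1, -20]]
det(C) = 1·(7·(-20) - (-6)·(-1)) - 6·((-2)·(-20) - (-6)·(-1)) + 7·((-2)·(-1) - 7·(-1)) = 1·(-146) - 6·34 + 7·9 = -287 ≠ 0, so rank(C) = 3.
rank(C) = 3 = n, so the pair (A, B) is completely controllable.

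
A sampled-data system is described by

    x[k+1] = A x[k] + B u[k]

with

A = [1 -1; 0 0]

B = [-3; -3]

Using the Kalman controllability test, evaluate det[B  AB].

AB = [[0], [0]]
Controllability matrix C = [B  AB] = [[-3, 0], [-3, 0]]
det(C) = (-3)·0 - 0·(-3) = 0 - 0 = 0
Since det(C) = 0, rank(C) < 2 and the system is not completely controllable.

0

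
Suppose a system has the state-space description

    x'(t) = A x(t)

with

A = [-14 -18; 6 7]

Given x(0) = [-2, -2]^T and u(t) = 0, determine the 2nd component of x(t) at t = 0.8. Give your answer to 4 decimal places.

-2.2396

det(sI - A) = s^2 - (tr A)s + det A, with tr A = (-14) + 7 = -7 and det A = (-14)·7 - (-18)·6 = -98 - (-108) = 10.
So p(s) = det(sI - A) = s^2 + 7s + 10.
Factor s^2 + 7s + 10: two numbers with sum -7 and product 10 are -2 and -5, so s^2 + 7s + 10 = (s + 2)(s + 5).
Hence p(s) = (s + 2) (s + 5), with roots -5, -2.
The eigenvalues -5, -2 are distinct and real, so A is diagonalisable and x(t) = e^{At} x(0) = V diag(e^{λ_i t}) V^{-1} x(0), where the columns of V are the eigenvectors.
λ = -5: A - (-5)I = [[-9, -18], [6, 12]]. Row 1 gives (-9)·v1 + (-18)·v2 = 0, so take v_1 = [-2, 1]^T.
λ = -2: A - (-2)I = [[-12, -18], [6, 9]]. Row 1 gives (-12)·v1 + (-18)·v2 = 0, so take v_2 = [-3, 2]^T.
V = [v_1 v_2] = [[-2, -3], [1, 2]] has det V = -1, so V^{-1} = adj(V)/det V = [[-2, -3], [1, 2]].
Modal coordinates z(0) = V^{-1} x(0): (-2)·(-2) + (-3)·(-2) = 10; 1·(-2) + 2·(-2) = -6; so z(0) = [10, -6]^T.
x_2(t) = Σ_i (v_i)_2 · z_i(0) · e^{λ_i t} (row 2 of V times the modal terms).
x_2(0.8) = 1·10·e^{-5·0.8} + 2·(-6)·e^{-2·0.8} = 10·0.018316 + (-12)·0.201897 = -2.2396.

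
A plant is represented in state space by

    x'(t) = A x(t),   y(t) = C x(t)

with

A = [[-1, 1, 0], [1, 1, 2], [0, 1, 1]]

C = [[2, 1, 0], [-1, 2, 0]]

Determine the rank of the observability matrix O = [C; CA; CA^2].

3

CA = [[-1, 3, 2], [3, 1, 4]]
CA^2 = [[4, 4, 8], [-2, 8, 6]]
Observability matrix O = [C; CA; CA^2] = [[2, 1, 0], [-1, 2, 0], [-1, 3, 2], [3, 1, 4], [4, 4, 8], [-2, 8, 6]]
Take the 3×3 submatrix of O formed by rows 1, 2, 3: [[2, 1, 0], [-1, 2, 0], [-1, 3, 2]]. Its determinant is 2·(2·2 - 0·3) - 1·((-1)·2 - 0·(-1)) + 0·((-1)·3 - 2·(-1)) = 2·4 - 1·(-2) + 0·(-1) = 10 ≠ 0.
So rank(O) ≥ 3; since O has 3 columns, rank(O) = 3.
rank(O) = 3 = n, so the pair (A, C) is completely observable.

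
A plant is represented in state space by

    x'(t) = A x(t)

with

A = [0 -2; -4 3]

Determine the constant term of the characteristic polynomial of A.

-8

For a 2×2 matrix, det(sI - A) = s^2 - (tr A)s + det A.
tr A = 3, det A = -8.
So p(s) = s^2 - 3s - 8.
The constant term is -8.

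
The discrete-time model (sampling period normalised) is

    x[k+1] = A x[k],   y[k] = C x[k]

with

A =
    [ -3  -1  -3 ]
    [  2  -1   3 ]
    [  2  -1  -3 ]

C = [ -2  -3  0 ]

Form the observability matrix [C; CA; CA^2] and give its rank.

3

CA = [[0, 5, -3]]
CA^2 = [[4, -2, 24]]
Observability matrix O = [C; CA; CA^2] = [[-2, -3, 0], [0, 5, -3], [4, -2, 24]]
det(O) = (-2)·(5·24 - (-3)·(-2)) - (-3)·(0·24 - (-3)·4) + 0·(0·(-2) - 5·4) = (-2)·114 - (-3)·12 + 0·(-20) = -192 ≠ 0, so rank(O) = 3.
rank(O) = 3 = n, so the pair (A, C) is completely observable.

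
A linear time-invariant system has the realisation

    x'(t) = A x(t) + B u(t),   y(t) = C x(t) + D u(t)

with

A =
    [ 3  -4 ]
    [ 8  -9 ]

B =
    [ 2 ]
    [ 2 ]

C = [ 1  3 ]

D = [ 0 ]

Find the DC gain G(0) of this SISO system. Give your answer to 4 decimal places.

G(0) = C(-A)^{-1}B + D = -C A^{-1} B + D.
det A = 5, so A^{-1} = (1/5)·adj(A) = [[-9/5, 4/5], [-8/5, 3/5]]
A^{-1} B = [-2, -2]^T
C A^{-1} B = -8
G(0) = D - C A^{-1} B = 0 - (-8) = 8

8.0000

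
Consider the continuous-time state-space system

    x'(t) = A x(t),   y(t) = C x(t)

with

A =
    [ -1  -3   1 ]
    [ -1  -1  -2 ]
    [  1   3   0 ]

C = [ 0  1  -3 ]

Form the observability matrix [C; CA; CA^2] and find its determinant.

CA = [[-4, -10, -2]]
CA^2 = [[12, 16, 16]]
Observability matrix O = [C; CA; CA^2] = [[0, 1, -3], [-4, -10, -2], [12, 16, 16]]
Expanding along the first row, det(O) = 0·((-10)·16 - (-2)·16) - 1·((-4)·16 - (-2)·12) + (-3)·((-4)·16 - (-10)·12) = 0·(-128) - 1·(-40) + (-3)·56 = -128
Since det(O) ≠ 0, rank(O) = 3 and the system is completely observable.

-128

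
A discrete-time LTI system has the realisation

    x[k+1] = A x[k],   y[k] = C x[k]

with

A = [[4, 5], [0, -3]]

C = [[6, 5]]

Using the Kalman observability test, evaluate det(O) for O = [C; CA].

-30

CA = [[24, 15]]
Observability matrix O = [C; CA] = [[6, 5], [24, 15]]
det(O) = 6·15 - 5·24 = 90 - 120 = -30
Since det(O) ≠ 0, rank(O) = 2 and the system is completely observable.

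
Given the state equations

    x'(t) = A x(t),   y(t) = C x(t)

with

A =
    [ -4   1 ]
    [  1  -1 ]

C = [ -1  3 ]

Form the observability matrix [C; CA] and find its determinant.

-17

CA = [[7, -4]]
Observability matrix O = [C; CA] = [[-1, 3], [7, -4]]
det(O) = (-1)·(-4) - 3·7 = 4 - 21 = -17
Since det(O) ≠ 0, rank(O) = 2 and the system is completely observable.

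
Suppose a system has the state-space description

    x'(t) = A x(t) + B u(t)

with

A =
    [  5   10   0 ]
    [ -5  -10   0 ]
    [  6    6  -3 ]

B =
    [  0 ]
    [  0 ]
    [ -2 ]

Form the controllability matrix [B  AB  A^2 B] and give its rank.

AB = [[0], [0], [6]]
A^2B = [[0], [0], [-18]]
Controllability matrix C = [B  AB  A^2B] = [[0, 0, 0], [0, 0, 0], [-2, 6, -18]]
Every column of C is a scalar multiple of column 1 = [0, 0, -2] (multipliers 1, -3, 9), so the columns span a one-dimensional space.
C ≠ 0, hence rank(C) = 1.
rank(C) = 1 < n = 3, so the pair (A, B) is not completely controllable.

1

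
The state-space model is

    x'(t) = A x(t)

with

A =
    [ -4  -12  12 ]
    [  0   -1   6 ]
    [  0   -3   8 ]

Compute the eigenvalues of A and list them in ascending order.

-4, 2, 5

det(sI - A) = s^3 - (tr A)s^2 + (M11 + M22 + M33)s - det A, where Mii is the 2×2 principal minor of A obtained by deleting row i and column i.
tr A = (-4) + (-1) + 8 = 3; M11 = (-1)·8 - 6·(-3) = -8 - (-18) = 10; M22 = (-4)·8 - 12·0 = -32 - 0 = -32; M33 = (-4)·(-1) - (-12)·0 = 4 - 0 = 4; sum of minors = -18.
det A = (-4)·((-1)·8 - 6·(-3)) - (-12)·(0·8 - 6·0) + 12·(0·(-3) - (-1)·0) = (-4)·10 - (-12)·0 + 12·0 = -40.
So p(s) = det(sI - A) = s^3 - 3s^2 - 18s + 40.
Rational-root test: any integer root divides 40. Testing small divisors, s = 2 works: p(2) = 8 + (-12) + (-36) + 40 = 0, so (s - 2) is a factor.
Dividing, p(s) = (s - 2)(s^2 - s - 20).
Factor s^2 - s - 20: two numbers with sum 1 and product -20 are 5 and -4, so s^2 - s - 20 = (s - 5)(s + 4).
Hence p(s) = (s - 5) (s - 2) (s + 4), with roots -4, 2, 5.
At least one eigenvalue has non-negative real part, so the system is not asymptotically stable.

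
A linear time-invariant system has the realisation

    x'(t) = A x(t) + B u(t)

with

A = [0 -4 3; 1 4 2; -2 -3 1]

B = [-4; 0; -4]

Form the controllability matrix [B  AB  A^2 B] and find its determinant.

-3136

AB = [[-12], [-12], [4]]
A^2B = [[60], [-52], [64]]
Controllability matrix C = [B  AB  A^2B] = [[-4, -12, 60], [0, -12, -52], [-4, 4, 64]]
Expanding along the first row, det(C) = (-4)·((-12)·64 - (-52)·4) - (-12)·(0·64 - (-52)·(-4)) + 60·(0·4 - (-12)·(-4)) = (-4)·(-560) - (-12)·(-208) + 60·(-48) = -3136
Since det(C) ≠ 0, rank(C) = 3 and the system is completely controllable.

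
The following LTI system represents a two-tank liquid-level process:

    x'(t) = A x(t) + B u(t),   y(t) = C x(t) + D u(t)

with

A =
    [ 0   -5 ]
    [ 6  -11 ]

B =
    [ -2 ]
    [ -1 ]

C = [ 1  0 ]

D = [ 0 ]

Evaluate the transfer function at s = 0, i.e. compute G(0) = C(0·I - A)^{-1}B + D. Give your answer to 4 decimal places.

G(0) = C(-A)^{-1}B + D = -C A^{-1} B + D.
det A = 30, so A^{-1} = (1/30)·adj(A) = [[-11/30, 1/6], [-1/5, 0]]
A^{-1} B = [17/30, 2/5]^T
C A^{-1} B = 17/30
G(0) = D - C A^{-1} B = 0 - (17/30) = -17/30 ≈ -0.5667

-0.5667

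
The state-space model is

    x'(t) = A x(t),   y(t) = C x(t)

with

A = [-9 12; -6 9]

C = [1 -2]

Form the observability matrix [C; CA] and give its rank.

CA = [[3, -6]]
Observability matrix O = [C; CA] = [[1, -2], [3, -6]]
Every row of O is a scalar multiple of row 1 = [1, -2] (multipliers 1, 3), so the rows span a one-dimensional space.
O ≠ 0, hence rank(O) = 1.
rank(O) = 1 < n = 2, so the pair (A, C) is not completely observable.

1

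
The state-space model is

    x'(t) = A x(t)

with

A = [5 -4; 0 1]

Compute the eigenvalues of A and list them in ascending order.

1, 5

det(sI - A) = s^2 - (tr A)s + det A, with tr A = 5 + 1 = 6 and det A = 5·1 - (-4)·0 = 5 - 0 = 5.
So p(s) = det(sI - A) = s^2 - 6s + 5.
Factor s^2 - 6s + 5: two numbers with sum 6 and product 5 are 5 and 1, so s^2 - 6s + 5 = (s - 5)(s - 1).
Hence p(s) = (s - 5) (s - 1), with roots 1, 5.
At least one eigenvalue has non-negative real part, so the system is not asymptotically stable.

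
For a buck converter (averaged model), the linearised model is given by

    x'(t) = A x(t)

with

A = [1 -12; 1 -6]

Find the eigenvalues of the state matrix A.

det(sI - A) = s^2 - (tr A)s + det A, with tr A = 1 + (-6) = -5 and det A = 1·(-6) - (-12)·1 = -6 - (-12) = 6.
So p(s) = det(sI - A) = s^2 + 5s + 6.
Factor s^2 + 5s + 6: two numbers with sum -5 and product 6 are -2 and -3, so s^2 + 5s + 6 = (s + 2)(s + 3).
Hence p(s) = (s + 2) (s + 3), with roots -3, -2.
All eigenvalues have negative real part, so the system is asymptotically stable.

-3, -2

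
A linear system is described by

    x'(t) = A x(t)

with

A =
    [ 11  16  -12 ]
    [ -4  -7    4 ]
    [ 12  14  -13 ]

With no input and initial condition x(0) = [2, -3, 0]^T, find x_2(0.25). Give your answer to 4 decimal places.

det(sI - A) = s^3 - (tr A)s^2 + (M11 + M22 + M33)s - det A, where Mii is the 2×2 principal minor of A obtained by deleting row i and column i.
tr A = 11 + (-7) + (-13) = -9; M11 = (-7)·(-13) - 4·14 = 91 - 56 = 35; M22 = 11·(-13) - (-12)·12 = -143 - (-144) = 1; M33 = 11·(-7) - 16·(-4) = -77 - (-64) = -13; sum of minors = 23.
det A = 11·((-7)·(-13) - 4·14) - 16·((-4)·(-13) - 4·12) + (-12)·((-4)·14 - (-7)·12) = 11·35 - 16·4 + (-12)·28 = -15.
So p(s) = det(sI - A) = s^3 + 9s^2 + 23s + 15.
Rational-root test: any integer root divides 15. Testing small divisors, s = -1 works: p(-1) = -1 + 9 + (-23) + 15 = 0, so (s + 1) is a factor.
Dividing, p(s) = (s + 1)(s^2 + 8s + 15).
Factor s^2 + 8s + 15: two numbers with sum -8 and product 15 are -3 and -5, so s^2 + 8s + 15 = (s + 3)(s + 5).
Hence p(s) = (s + 1) (s + 3) (s + 5), with roots -5, -3, -1.
The eigenvalues -5, -3, -1 are distinct and real, so A is diagonalisable and x(t) = e^{At} x(0) = V diag(e^{λ_i t}) V^{-1} x(0), where the columns of V are the eigenvectors.
λ = -5: A - (-5)I = [[16, 16, -12], [-4, -2, 4], [12, 14, -8]]. v must be orthogonal to every row; (row 1) × (row 2) = [40, -16, 32], so take v_1 = [-5, 2, -4]^T.
λ = -3: A - (-3)I = [[14, 16, -12], [-4, -4, 4], [12, 14, -10]]. v must be orthogonal to every row; (row 1) × (row 2) = [16, -8, 8], so take v_2 = [-2, 1, -1]^T.
λ = -1: A - (-1)I = [[12, 16, -12], [-4, -6, 4], [12, 14, -12]]. v must be orthogonal to every row; (row 1) × (row 2) = [-8, 0, -8], so take v_3 = [1, 0, 1]^T.
V = [v_1 v_2 v_3] = [[-5, -2, 1], [2, 1, 0], [-4, -1, 1]] has det V = 1, so V^{-1} = adj(V)/det V = [[1, 1, -1], [-2, -1, 2], [2, 3, -1]].
Modal coordinates z(0) = V^{-1} x(0): 1·2 + 1·(-3) + (-1)·0 = -1; (-2)·2 + (-1)·(-3) + 2·0 = -1; 2·2 + 3·(-3) + (-1)·0 = -5; so z(0) = [-1, -1, -5]^T.
x_2(t) = Σ_i (v_i)_2 · z_i(0) · e^{λ_i t} (row 2 of V times the modal terms).
x_2(0.25) = 2·(-1)·e^{-5·0.25} + 1·(-1)·e^{-3·0.25} + 0·(-5)·e^{-1·0.25} = (-2)·0.286505 + (-1)·0.472367 + 0·0.778801 = -1.0454.

-1.0454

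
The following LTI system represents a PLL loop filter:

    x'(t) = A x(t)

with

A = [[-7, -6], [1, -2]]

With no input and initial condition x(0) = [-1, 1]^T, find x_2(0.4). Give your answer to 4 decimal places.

det(sI - A) = s^2 - (tr A)s + det A, with tr A = (-7) + (-2) = -9 and det A = (-7)·(-2) - (-6)·1 = 14 - (-6) = 20.
So p(s) = det(sI - A) = s^2 + 9s + 20.
Factor s^2 + 9s + 20: two numbers with sum -9 and product 20 are -4 and -5, so s^2 + 9s + 20 = (s + 4)(s + 5).
Hence p(s) = (s + 4) (s + 5), with roots -5, -4.
The eigenvalues -5, -4 are distinct and real, so A is diagonalisable and x(t) = e^{At} x(0) = V diag(e^{λ_i t}) V^{-1} x(0), where the columns of V are the eigenvectors.
λ = -5: A - (-5)I = [[-2, -6], [1, 3]]. Row 1 gives (-2)·v1 + (-6)·v2 = 0, so take v_1 = [-3, 1]^T.
λ = -4: A - (-4)I = [[-3, -6], [1, 2]]. Row 1 gives (-3)·v1 + (-6)·v2 = 0, so take v_2 = [2, -1]^T.
V = [v_1 v_2] = [[-3, 2], [1, -1]] has det V = 1, so V^{-1} = adj(V)/det V = [[-1, -2], [-1, -3]].
Modal coordinates z(0) = V^{-1} x(0): (-1)·(-1) + (-2)·1 = -1; (-1)·(-1) + (-3)·1 = -2; so z(0) = [-1, -2]^T.
x_2(t) = Σ_i (v_i)_2 · z_i(0) · e^{λ_i t} (row 2 of V times the modal terms).
x_2(0.4) = 1·(-1)·e^{-5·0.4} + (-1)·(-2)·e^{-4·0.4} = (-1)·0.135335 + 2·0.201897 = 0.2685.

0.2685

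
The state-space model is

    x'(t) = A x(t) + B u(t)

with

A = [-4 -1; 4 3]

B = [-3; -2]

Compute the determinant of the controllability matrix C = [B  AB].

AB = [[14], [-18]]
Controllability matrix C = [B  AB] = [[-3, 14], [-2, -18]]
det(C) = (-3)·(-18) - 14·(-2) = 54 - (-28) = 82
Since det(C) ≠ 0, rank(C) = 2 and the system is completely controllable.

82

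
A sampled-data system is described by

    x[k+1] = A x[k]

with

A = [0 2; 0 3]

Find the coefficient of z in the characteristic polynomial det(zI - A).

For a 2×2 matrix, det(zI - A) = z^2 - (tr A)z + det A.
tr A = 3, det A = 0.
So p(z) = z^2 - 3z.
The coefficient of z is -3.

-3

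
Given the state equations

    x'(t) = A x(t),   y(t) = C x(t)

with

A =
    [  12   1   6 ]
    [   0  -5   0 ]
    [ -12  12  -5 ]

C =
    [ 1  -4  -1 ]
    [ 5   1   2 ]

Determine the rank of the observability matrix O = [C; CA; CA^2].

CA = [[24, 9, 11], [36, 24, 20]]
CA^2 = [[156, 111, 89], [192, 156, 116]]
Observability matrix O = [C; CA; CA^2] = [[1, -4, -1], [5, 1, 2], [24, 9, 11], [36, 24, 20], [156, 111, 89], [192, 156, 116]]
The columns c1, c2, c3 of O are linearly dependent: -c1 - c2 + 3·c3 = 0 (check each entry), so rank(O) ≤ 2.
The 2×2 minor from rows 1, 2, columns 1, 2 is 1·1 - (-4)·5 = 1 - (-20) = 21 ≠ 0, so rank(O) = 2.
rank(O) = 2 < n = 3, so the pair (A, C) is not completely observable.

2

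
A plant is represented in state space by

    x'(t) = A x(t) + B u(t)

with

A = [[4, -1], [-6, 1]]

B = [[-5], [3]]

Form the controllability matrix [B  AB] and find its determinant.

-96

AB = [[-23], [33]]
Controllability matrix C = [B  AB] = [[-5, -23], [3, 33]]
det(C) = (-5)·33 - (-23)·3 = -165 - (-69) = -96
Since det(C) ≠ 0, rank(C) = 2 and the system is completely controllable.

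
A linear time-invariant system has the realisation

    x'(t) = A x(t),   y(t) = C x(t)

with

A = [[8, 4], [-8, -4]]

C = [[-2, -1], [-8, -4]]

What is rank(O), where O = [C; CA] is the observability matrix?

CA = [[-8, -4], [-32, -16]]
Observability matrix O = [C; CA] = [[-2, -1], [-8, -4], [-8, -4], [-32, -16]]
Every row of O is a scalar multiple of row 1 = [-2, -1] (multipliers 1, 4, 4, 16), so the rows span a one-dimensional space.
O ≠ 0, hence rank(O) = 1.
rank(O) = 1 < n = 2, so the pair (A, C) is not completely observable.

1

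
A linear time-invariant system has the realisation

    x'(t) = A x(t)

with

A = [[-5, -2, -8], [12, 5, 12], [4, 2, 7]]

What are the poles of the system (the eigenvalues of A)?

det(sI - A) = s^3 - (tr A)s^2 + (M11 + M22 + M33)s - det A, where Mii is the 2×2 principal minor of A obtained by deleting row i and column i.
tr A = (-5) + 5 + 7 = 7; M11 = 5·7 - 12·2 = 35 - 24 = 11; M22 = (-5)·7 - (-8)·4 = -35 - (-32) = -3; M33 = (-5)·5 - (-2)·12 = -25 - (-24) = -1; sum of minors = 7.
det A = (-5)·(5·7 - 12·2) - (-2)·(12·7 - 12·4) + (-8)·(12·2 - 5·4) = (-5)·11 - (-2)·36 + (-8)·4 = -15.
So p(s) = det(sI - A) = s^3 - 7s^2 + 7s + 15.
Rational-root test: any integer root divides 15. Testing small divisors, s = -1 works: p(-1) = -1 + (-7) + (-7) + 15 = 0, so (s + 1) is a factor.
Dividing, p(s) = (s + 1)(s^2 - 8s + 15).
Factor s^2 - 8s + 15: two numbers with sum 8 and product 15 are 5 and 3, so s^2 - 8s + 15 = (s - 5)(s - 3).
Hence p(s) = (s - 5) (s - 3) (s + 1), with roots -1, 3, 5.
At least one eigenvalue has non-negative real part, so the system is not asymptotically stable.

-1, 3, 5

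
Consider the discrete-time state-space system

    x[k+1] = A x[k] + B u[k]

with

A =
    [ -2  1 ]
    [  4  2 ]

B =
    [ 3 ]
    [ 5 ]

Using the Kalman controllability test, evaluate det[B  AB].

AB = [[-1], [22]]
Controllability matrix C = [B  AB] = [[3, -1], [5, 22]]
det(C) = 3·22 - (-1)·5 = 66 - (-5) = 71
Since det(C) ≠ 0, rank(C) = 2 and the system is completely controllable.

71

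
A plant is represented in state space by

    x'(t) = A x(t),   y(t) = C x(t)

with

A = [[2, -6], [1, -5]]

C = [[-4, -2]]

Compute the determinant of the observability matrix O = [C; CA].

CA = [[-10, 34]]
Observability matrix O = [C; CA] = [[-4, -2], [-10, 34]]
det(O) = (-4)·34 - (-2)·(-10) = -136 - 20 = -156
Since det(O) ≠ 0, rank(O) = 2 and the system is completely observable.

-156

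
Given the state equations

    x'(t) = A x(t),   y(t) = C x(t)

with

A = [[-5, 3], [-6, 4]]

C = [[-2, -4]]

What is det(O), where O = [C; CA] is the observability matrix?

CA = [[34, -22]]
Observability matrix O = [C; CA] = [[-2, -4], [34, -22]]
det(O) = (-2)·(-22) - (-4)·34 = 44 - (-136) = 180
Since det(O) ≠ 0, rank(O) = 2 and the system is completely observable.

180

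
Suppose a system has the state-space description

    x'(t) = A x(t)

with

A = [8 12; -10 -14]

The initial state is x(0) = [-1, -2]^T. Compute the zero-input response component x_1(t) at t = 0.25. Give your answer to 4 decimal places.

-4.6636

det(sI - A) = s^2 - (tr A)s + det A, with tr A = 8 + (-14) = -6 and det A = 8·(-14) - 12·(-10) = -112 - (-120) = 8.
So p(s) = det(sI - A) = s^2 + 6s + 8.
Factor s^2 + 6s + 8: two numbers with sum -6 and product 8 are -2 and -4, so s^2 + 6s + 8 = (s + 2)(s + 4).
Hence p(s) = (s + 2) (s + 4), with roots -4, -2.
The eigenvalues -4, -2 are distinct and real, so A is diagonalisable and x(t) = e^{At} x(0) = V diag(e^{λ_i t}) V^{-1} x(0), where the columns of V are the eigenvectors.
λ = -4: A - (-4)I = [[12, 12], [-10, -10]]. Row 1 gives 12·v1 + 12·v2 = 0, so take v_1 = [-1, 1]^T.
λ = -2: A - (-2)I = [[10, 12], [-10, -12]]. Row 1 gives 10·v1 + 12·v2 = 0, so take v_2 = [6, -5]^T.
V = [v_1 v_2] = [[-1, 6], [1, -5]] has det V = -1, so V^{-1} = adj(V)/det V = [[5, 6], [1, 1]].
Modal coordinates z(0) = V^{-1} x(0): 5·(-1) + 6·(-2) = -17; 1·(-1) + 1·(-2) = -3; so z(0) = [-17, -3]^T.
x_1(t) = Σ_i (v_i)_1 · z_i(0) · e^{λ_i t} (row 1 of V times the modal terms).
x_1(0.25) = (-1)·(-17)·e^{-4·0.25} + 6·(-3)·e^{-2·0.25} = 17·0.367879 + (-18)·0.606531 = -4.6636.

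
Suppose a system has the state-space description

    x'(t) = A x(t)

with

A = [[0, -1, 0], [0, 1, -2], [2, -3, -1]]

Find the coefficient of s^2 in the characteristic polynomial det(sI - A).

Expand det(sI - A) for the 3×3 matrix.
p(s) = s^3 - 7s - 4.
(Check: constant term = det(-A) = (-1)^3 det A = -4; coefficient of s^2 = -tr A = 0.)
The coefficient of s^2 is 0.

0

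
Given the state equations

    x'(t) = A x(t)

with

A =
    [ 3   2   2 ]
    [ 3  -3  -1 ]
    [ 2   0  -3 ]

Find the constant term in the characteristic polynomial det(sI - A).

-53

Expand det(sI - A) for the 3×3 matrix.
p(s) = s^3 + 3s^2 - 19s - 53.
(Check: constant term = det(-A) = (-1)^3 det A = -53; coefficient of s^2 = -tr A = 3.)
The constant term is -53.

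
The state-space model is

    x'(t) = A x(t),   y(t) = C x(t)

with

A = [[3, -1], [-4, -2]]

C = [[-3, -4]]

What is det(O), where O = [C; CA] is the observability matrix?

CA = [[7, 11]]
Observability matrix O = [C; CA] = [[-3, -4], [7, 11]]
det(O) = (-3)·11 - (-4)·7 = -33 - (-28) = -5
Since det(O) ≠ 0, rank(O) = 2 and the system is completely observable.

-5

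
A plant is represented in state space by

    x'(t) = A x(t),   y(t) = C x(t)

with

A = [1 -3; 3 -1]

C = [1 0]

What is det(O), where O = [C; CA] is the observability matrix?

-3

CA = [[1, -3]]
Observability matrix O = [C; CA] = [[1, 0], [1, -3]]
det(O) = 1·(-3) - 0·1 = -3 - 0 = -3
Since det(O) ≠ 0, rank(O) = 2 and the system is completely observable.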